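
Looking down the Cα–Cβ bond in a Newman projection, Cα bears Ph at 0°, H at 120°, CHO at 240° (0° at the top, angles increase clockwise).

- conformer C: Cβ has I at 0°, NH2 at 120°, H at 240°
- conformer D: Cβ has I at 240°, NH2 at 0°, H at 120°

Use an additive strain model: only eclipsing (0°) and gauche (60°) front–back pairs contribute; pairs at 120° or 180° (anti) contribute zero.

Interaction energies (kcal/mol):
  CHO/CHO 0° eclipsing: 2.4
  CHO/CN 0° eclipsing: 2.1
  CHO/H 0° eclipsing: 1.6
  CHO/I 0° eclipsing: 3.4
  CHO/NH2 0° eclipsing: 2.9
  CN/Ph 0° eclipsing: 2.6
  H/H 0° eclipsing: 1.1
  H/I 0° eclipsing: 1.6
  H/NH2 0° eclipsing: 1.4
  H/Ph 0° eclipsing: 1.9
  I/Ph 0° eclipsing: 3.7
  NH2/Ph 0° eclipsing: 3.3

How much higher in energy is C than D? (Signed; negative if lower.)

-1.1 kcal/mol

C (eclipsed): Ph(0°)/I(0°) eclipsed 3.7; H(120°)/NH2(120°) eclipsed 1.4; CHO(240°)/H(240°) eclipsed 1.6 → 6.7 kcal/mol.
D (eclipsed): Ph(0°)/NH2(0°) eclipsed 3.3; H(120°)/H(120°) eclipsed 1.1; CHO(240°)/I(240°) eclipsed 3.4 → 7.8 kcal/mol.
E(C) − E(D) = 6.7 − 7.8 = -1.1 kcal/mol.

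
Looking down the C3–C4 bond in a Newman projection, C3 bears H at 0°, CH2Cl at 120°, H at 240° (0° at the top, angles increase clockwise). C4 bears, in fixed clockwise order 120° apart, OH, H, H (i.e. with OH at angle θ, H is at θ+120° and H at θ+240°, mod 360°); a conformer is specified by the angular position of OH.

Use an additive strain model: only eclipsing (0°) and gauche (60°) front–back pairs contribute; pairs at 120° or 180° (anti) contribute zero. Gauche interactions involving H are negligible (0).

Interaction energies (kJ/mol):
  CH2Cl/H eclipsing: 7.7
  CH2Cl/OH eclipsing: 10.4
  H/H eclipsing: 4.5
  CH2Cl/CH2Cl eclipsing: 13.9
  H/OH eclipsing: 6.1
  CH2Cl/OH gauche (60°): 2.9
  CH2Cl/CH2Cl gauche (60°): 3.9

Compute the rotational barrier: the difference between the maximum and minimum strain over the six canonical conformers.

19.4 kJ/mol

OH at 0° (eclipsed): H(0°)/OH(0°) eclipsed 6.1; CH2Cl(120°)/H(120°) eclipsed 7.7; H(240°)/H(240°) eclipsed 4.5 → 18.3 kJ/mol.
OH at 60° (staggered): CH2Cl(120°)/OH(60°) gauche 2.9 → 2.9 kJ/mol.
OH at 120° (eclipsed): H(0°)/H(0°) eclipsed 4.5; CH2Cl(120°)/OH(120°) eclipsed 10.4; H(240°)/H(240°) eclipsed 4.5 → 19.4 kJ/mol.
OH at 180° (staggered): CH2Cl(120°)/OH(180°) gauche 2.9 → 2.9 kJ/mol.
OH at 240° (eclipsed): H(0°)/H(0°) eclipsed 4.5; CH2Cl(120°)/H(120°) eclipsed 7.7; H(240°)/OH(240°) eclipsed 6.1 → 18.3 kJ/mol.
OH at 300° (staggered): no non-H gauche contacts → 0.0 kJ/mol.
Max at 120° (19.4 kJ/mol), min at 300° (0.0 kJ/mol); barrier = 19.4 kJ/mol.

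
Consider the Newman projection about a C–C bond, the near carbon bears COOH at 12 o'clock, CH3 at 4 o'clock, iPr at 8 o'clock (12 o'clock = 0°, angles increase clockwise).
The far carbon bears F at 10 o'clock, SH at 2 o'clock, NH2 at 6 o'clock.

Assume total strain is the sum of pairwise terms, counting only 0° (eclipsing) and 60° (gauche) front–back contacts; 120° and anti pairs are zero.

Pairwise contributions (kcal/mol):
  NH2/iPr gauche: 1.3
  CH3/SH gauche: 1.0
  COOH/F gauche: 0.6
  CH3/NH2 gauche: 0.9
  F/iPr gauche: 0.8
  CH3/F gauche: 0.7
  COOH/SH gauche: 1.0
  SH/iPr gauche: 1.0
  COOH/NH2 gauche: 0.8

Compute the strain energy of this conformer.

This conformer (staggered): COOH–F gauche, COOH–SH gauche, CH3–SH gauche, CH3–NH2 gauche, iPr–F gauche, iPr–NH2 gauche; 0.6 + 1.0 + 1.0 + 0.9 + 0.8 + 1.3 = 5.6 kcal/mol.

5.6 kcal/mol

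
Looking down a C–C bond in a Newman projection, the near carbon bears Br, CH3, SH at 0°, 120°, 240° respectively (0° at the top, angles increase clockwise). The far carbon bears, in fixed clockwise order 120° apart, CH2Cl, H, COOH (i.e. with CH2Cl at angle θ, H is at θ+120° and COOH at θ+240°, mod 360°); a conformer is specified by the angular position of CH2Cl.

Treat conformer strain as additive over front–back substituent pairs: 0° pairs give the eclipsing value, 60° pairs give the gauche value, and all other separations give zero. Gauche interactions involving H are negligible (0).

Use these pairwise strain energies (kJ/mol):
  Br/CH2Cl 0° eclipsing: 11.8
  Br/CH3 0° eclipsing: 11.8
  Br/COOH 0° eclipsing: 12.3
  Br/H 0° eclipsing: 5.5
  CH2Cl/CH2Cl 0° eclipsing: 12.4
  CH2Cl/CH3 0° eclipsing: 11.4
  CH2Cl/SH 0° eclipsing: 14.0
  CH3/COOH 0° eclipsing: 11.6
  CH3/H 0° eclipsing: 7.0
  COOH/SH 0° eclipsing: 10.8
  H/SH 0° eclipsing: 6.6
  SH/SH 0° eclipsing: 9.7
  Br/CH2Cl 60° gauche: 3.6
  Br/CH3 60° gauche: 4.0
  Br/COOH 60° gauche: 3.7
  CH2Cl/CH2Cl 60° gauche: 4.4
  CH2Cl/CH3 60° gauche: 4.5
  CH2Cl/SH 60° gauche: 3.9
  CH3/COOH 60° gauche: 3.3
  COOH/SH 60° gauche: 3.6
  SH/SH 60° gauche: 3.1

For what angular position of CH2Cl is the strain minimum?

CH2Cl at 0° (eclipsed): Br(0°)/CH2Cl(0°) eclipsed 11.8; CH3(120°)/H(120°) eclipsed 7.0; SH(240°)/COOH(240°) eclipsed 10.8 → 29.6 kJ/mol.
CH2Cl at 60° (staggered): Br(0°)/CH2Cl(60°) gauche 3.6; Br(0°)/COOH(300°) gauche 3.7; CH3(120°)/CH2Cl(60°) gauche 4.5; SH(240°)/COOH(300°) gauche 3.6 → 15.4 kJ/mol.
CH2Cl at 120° (eclipsed): Br(0°)/COOH(0°) eclipsed 12.3; CH3(120°)/CH2Cl(120°) eclipsed 11.4; SH(240°)/H(240°) eclipsed 6.6 → 30.3 kJ/mol.
CH2Cl at 180° (staggered): Br(0°)/COOH(60°) gauche 3.7; CH3(120°)/CH2Cl(180°) gauche 4.5; CH3(120°)/COOH(60°) gauche 3.3; SH(240°)/CH2Cl(180°) gauche 3.9 → 15.4 kJ/mol.
CH2Cl at 240° (eclipsed): Br(0°)/H(0°) eclipsed 5.5; CH3(120°)/COOH(120°) eclipsed 11.6; SH(240°)/CH2Cl(240°) eclipsed 14.0 → 31.1 kJ/mol.
CH2Cl at 300° (staggered): Br(0°)/CH2Cl(300°) gauche 3.6; CH3(120°)/COOH(180°) gauche 3.3; SH(240°)/CH2Cl(300°) gauche 3.9; SH(240°)/COOH(180°) gauche 3.6 → 14.4 kJ/mol.
The minimum (14.4 kJ/mol) occurs with CH2Cl at 300°.

300°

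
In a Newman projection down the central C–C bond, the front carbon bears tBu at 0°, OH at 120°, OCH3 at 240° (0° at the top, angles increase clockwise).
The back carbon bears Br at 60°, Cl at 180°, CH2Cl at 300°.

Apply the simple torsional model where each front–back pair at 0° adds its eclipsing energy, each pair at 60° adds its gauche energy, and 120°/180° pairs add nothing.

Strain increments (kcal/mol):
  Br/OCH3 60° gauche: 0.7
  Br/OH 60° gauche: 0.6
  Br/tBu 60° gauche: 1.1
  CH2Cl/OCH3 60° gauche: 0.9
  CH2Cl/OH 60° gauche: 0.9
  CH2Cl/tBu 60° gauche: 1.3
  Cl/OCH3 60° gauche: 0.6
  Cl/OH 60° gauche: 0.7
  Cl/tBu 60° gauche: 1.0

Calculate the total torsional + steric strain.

5.2 kcal/mol

This conformer (staggered): tBu–Br gauche, tBu–CH2Cl gauche, OH–Br gauche, OH–Cl gauche, OCH3–Cl gauche, OCH3–CH2Cl gauche; 1.1 + 1.3 + 0.6 + 0.7 + 0.6 + 0.9 = 5.2 kcal/mol.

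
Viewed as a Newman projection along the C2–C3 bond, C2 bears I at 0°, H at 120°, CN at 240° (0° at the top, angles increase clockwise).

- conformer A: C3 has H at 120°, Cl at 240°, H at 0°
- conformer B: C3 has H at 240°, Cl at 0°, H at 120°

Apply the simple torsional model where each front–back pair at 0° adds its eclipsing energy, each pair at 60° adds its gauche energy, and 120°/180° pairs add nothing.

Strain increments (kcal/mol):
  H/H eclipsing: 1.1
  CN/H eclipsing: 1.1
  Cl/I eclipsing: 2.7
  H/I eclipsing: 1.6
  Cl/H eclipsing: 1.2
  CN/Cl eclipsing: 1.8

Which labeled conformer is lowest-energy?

A

A (eclipsed): I–H eclipsed, H–H eclipsed, CN–Cl eclipsed; 1.6 + 1.1 + 1.8 = 4.5 kcal/mol.
B (eclipsed): I–Cl eclipsed, H–H eclipsed, CN–H eclipsed; 2.7 + 1.1 + 1.1 = 4.9 kcal/mol.
A has the lowest total (4.5 kcal/mol).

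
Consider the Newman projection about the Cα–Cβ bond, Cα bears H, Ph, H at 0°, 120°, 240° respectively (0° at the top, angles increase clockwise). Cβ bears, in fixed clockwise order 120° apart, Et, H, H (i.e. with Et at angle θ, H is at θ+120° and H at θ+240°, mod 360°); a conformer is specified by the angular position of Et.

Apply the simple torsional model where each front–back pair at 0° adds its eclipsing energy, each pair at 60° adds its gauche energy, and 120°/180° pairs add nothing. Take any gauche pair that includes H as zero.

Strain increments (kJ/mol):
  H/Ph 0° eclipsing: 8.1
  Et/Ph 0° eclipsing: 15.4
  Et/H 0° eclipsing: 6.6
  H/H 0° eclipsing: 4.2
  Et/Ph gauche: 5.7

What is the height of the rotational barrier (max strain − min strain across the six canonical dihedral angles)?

23.8 kJ/mol

Et at 0° (eclipsed): H(0°)/Et(0°) eclipsed 6.6; Ph(120°)/H(120°) eclipsed 8.1; H(240°)/H(240°) eclipsed 4.2 → 18.9 kJ/mol.
Et at 60° (staggered): Ph(120°)/Et(60°) gauche 5.7 → 5.7 kJ/mol.
Et at 120° (eclipsed): H(0°)/H(0°) eclipsed 4.2; Ph(120°)/Et(120°) eclipsed 15.4; H(240°)/H(240°) eclipsed 4.2 → 23.8 kJ/mol.
Et at 180° (staggered): Ph(120°)/Et(180°) gauche 5.7 → 5.7 kJ/mol.
Et at 240° (eclipsed): H(0°)/H(0°) eclipsed 4.2; Ph(120°)/H(120°) eclipsed 8.1; H(240°)/Et(240°) eclipsed 6.6 → 18.9 kJ/mol.
Et at 300° (staggered): no non-H gauche contacts → 0.0 kJ/mol.
Max at 120° (23.8 kJ/mol), min at 300° (0.0 kJ/mol); barrier = 23.8 kJ/mol.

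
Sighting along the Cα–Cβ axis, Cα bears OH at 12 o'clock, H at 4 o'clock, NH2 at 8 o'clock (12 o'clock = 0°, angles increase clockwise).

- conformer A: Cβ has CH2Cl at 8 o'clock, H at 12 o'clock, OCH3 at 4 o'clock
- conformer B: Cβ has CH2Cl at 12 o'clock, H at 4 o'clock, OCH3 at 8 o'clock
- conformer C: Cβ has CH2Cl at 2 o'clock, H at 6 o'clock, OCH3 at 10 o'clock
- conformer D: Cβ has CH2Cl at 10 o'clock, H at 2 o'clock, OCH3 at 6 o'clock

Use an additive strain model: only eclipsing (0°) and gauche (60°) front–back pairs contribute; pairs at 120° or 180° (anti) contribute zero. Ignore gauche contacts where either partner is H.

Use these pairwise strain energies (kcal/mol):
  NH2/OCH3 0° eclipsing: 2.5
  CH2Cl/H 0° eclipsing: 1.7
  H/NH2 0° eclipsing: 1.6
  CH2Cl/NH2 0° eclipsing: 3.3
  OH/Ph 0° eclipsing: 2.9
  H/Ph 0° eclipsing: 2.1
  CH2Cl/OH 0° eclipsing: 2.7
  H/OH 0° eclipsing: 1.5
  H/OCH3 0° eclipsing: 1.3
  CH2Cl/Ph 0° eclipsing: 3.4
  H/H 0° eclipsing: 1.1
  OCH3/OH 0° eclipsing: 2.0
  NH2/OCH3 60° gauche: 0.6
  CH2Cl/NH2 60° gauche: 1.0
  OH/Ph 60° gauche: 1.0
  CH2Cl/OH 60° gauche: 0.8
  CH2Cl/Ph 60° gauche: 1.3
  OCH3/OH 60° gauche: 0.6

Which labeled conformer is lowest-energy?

C

A (eclipsed): OH(0°)/H(0°) eclipsed 1.5; H(120°)/OCH3(120°) eclipsed 1.3; NH2(240°)/CH2Cl(240°) eclipsed 3.3 → 6.1 kcal/mol.
B (eclipsed): OH(0°)/CH2Cl(0°) eclipsed 2.7; H(120°)/H(120°) eclipsed 1.1; NH2(240°)/OCH3(240°) eclipsed 2.5 → 6.3 kcal/mol.
C (staggered): OH(0°)/CH2Cl(60°) gauche 0.8; OH(0°)/OCH3(300°) gauche 0.6; NH2(240°)/OCH3(300°) gauche 0.6 → 2.0 kcal/mol.
D (staggered): OH(0°)/CH2Cl(300°) gauche 0.8; NH2(240°)/CH2Cl(300°) gauche 1.0; NH2(240°)/OCH3(180°) gauche 0.6 → 2.4 kcal/mol.
C has the lowest total (2.0 kcal/mol).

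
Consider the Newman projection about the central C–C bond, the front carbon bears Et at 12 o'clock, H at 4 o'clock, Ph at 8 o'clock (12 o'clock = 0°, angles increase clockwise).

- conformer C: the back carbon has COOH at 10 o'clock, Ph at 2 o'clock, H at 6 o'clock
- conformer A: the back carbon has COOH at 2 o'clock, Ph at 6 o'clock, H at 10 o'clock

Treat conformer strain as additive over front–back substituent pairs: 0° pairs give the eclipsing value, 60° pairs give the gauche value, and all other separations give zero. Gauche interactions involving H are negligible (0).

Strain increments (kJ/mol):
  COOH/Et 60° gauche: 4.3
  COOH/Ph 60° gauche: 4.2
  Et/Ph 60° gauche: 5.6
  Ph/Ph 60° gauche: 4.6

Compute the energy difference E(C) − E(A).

+5.2 kJ/mol

C (staggered): Et(0°)/COOH(300°) gauche 4.3; Et(0°)/Ph(60°) gauche 5.6; Ph(240°)/COOH(300°) gauche 4.2 → 14.1 kJ/mol.
A (staggered): Et(0°)/COOH(60°) gauche 4.3; Ph(240°)/Ph(180°) gauche 4.6 → 8.9 kJ/mol.
E(C) − E(A) = 14.1 − 8.9 = +5.2 kJ/mol.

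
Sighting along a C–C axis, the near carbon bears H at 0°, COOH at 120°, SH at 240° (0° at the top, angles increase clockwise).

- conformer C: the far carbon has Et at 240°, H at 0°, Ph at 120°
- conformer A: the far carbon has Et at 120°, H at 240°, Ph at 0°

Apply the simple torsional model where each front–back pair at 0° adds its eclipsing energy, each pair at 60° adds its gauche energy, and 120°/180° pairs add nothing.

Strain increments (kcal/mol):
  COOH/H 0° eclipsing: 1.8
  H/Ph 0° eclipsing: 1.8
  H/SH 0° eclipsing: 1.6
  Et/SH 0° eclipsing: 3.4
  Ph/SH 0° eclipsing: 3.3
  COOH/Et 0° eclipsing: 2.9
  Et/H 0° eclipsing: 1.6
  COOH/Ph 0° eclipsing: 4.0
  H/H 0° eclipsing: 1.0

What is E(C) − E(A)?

C (eclipsed): H(0°)/H(0°) eclipsed 1.0; COOH(120°)/Ph(120°) eclipsed 4.0; SH(240°)/Et(240°) eclipsed 3.4 → 8.4 kcal/mol.
A (eclipsed): H(0°)/Ph(0°) eclipsed 1.8; COOH(120°)/Et(120°) eclipsed 2.9; SH(240°)/H(240°) eclipsed 1.6 → 6.3 kcal/mol.
E(C) − E(A) = 8.4 − 6.3 = +2.1 kcal/mol.

+2.1 kcal/mol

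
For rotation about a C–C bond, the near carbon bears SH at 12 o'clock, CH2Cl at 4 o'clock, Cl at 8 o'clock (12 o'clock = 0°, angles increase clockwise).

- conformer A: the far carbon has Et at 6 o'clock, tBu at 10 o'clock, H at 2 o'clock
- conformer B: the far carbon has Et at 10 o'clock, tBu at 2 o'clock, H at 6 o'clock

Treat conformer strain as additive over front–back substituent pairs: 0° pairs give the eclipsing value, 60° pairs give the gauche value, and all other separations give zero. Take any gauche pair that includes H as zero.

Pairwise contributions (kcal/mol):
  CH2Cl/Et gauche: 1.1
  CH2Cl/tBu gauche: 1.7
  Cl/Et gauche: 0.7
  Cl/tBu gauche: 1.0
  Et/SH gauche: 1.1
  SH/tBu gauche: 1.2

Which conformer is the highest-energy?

A (staggered): SH–tBu gauche, CH2Cl–Et gauche, Cl–Et gauche, Cl–tBu gauche; 1.2 + 1.1 + 0.7 + 1.0 = 4.0 kcal/mol.
B (staggered): SH–Et gauche, SH–tBu gauche, CH2Cl–tBu gauche, Cl–Et gauche; 1.1 + 1.2 + 1.7 + 0.7 = 4.7 kcal/mol.
B has the highest total (4.7 kcal/mol).

B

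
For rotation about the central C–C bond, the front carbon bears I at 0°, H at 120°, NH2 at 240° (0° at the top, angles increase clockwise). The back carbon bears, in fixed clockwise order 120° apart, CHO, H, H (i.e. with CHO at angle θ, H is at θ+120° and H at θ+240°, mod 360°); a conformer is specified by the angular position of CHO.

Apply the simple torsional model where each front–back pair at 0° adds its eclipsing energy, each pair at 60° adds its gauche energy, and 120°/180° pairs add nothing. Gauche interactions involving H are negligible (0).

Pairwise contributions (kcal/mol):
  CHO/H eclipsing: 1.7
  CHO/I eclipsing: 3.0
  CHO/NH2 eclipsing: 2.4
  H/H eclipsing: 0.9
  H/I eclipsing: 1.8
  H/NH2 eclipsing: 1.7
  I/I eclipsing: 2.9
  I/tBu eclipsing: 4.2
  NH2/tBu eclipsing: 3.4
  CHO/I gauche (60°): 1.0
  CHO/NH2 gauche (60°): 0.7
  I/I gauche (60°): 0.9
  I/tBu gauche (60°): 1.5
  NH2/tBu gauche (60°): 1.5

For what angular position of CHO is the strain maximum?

0°

CHO at 0° is eclipsed. I at 0° is eclipsed with CHO at 0° (3.0); H at 120° is eclipsed with H at 120° (0.9); NH2 at 240° is eclipsed with H at 240° (1.7). Total 5.6 kcal/mol.
CHO at 60° is staggered. I at 0° is gauche with CHO at 60° (1.0). Total 1.0 kcal/mol.
CHO at 120° is eclipsed. I at 0° is eclipsed with H at 0° (1.8); H at 120° is eclipsed with CHO at 120° (1.7); NH2 at 240° is eclipsed with H at 240° (1.7). Total 5.2 kcal/mol.
CHO at 180° is staggered. NH2 at 240° is gauche with CHO at 180° (0.7). Total 0.7 kcal/mol.
CHO at 240° is eclipsed. I at 0° is eclipsed with H at 0° (1.8); H at 120° is eclipsed with H at 120° (0.9); NH2 at 240° is eclipsed with CHO at 240° (2.4). Total 5.1 kcal/mol.
CHO at 300° is staggered. I at 0° is gauche with CHO at 300° (1.0); NH2 at 240° is gauche with CHO at 300° (0.7). Total 1.7 kcal/mol.
The maximum (5.6 kcal/mol) occurs with CHO at 0°.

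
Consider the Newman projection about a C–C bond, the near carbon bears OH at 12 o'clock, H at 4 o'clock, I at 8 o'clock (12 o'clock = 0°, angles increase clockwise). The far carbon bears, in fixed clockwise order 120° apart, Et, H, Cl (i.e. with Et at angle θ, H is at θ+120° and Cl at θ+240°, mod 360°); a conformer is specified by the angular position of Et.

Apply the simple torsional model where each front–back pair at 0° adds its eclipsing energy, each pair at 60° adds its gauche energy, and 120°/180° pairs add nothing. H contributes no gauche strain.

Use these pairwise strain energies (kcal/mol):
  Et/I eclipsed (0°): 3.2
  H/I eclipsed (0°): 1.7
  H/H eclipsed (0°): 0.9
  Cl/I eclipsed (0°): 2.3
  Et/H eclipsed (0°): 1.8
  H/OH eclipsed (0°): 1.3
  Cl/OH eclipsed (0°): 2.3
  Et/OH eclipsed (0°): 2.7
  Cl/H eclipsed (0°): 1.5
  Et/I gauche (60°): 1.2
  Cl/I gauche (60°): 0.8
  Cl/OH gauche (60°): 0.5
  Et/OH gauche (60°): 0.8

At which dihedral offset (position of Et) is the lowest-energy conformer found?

Et at 0° (eclipsed): OH(0°)/Et(0°) eclipsed 2.7; H(120°)/H(120°) eclipsed 0.9; I(240°)/Cl(240°) eclipsed 2.3 → 5.9 kcal/mol.
Et at 60° (staggered): OH(0°)/Et(60°) gauche 0.8; OH(0°)/Cl(300°) gauche 0.5; I(240°)/Cl(300°) gauche 0.8 → 2.1 kcal/mol.
Et at 120° (eclipsed): OH(0°)/Cl(0°) eclipsed 2.3; H(120°)/Et(120°) eclipsed 1.8; I(240°)/H(240°) eclipsed 1.7 → 5.8 kcal/mol.
Et at 180° (staggered): OH(0°)/Cl(60°) gauche 0.5; I(240°)/Et(180°) gauche 1.2 → 1.7 kcal/mol.
Et at 240° (eclipsed): OH(0°)/H(0°) eclipsed 1.3; H(120°)/Cl(120°) eclipsed 1.5; I(240°)/Et(240°) eclipsed 3.2 → 6.0 kcal/mol.
Et at 300° (staggered): OH(0°)/Et(300°) gauche 0.8; I(240°)/Et(300°) gauche 1.2; I(240°)/Cl(180°) gauche 0.8 → 2.8 kcal/mol.
The minimum (1.7 kcal/mol) occurs with Et at 180°.

180°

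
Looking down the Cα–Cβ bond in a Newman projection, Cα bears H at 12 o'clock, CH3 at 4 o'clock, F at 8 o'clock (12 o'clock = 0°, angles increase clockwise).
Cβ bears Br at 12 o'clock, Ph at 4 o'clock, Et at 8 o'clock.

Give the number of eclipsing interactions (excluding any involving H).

2

Non-H eclipsing pairs: CH3(120°)/Ph(120°); F(240°)/Et(240°) — 2 interactions.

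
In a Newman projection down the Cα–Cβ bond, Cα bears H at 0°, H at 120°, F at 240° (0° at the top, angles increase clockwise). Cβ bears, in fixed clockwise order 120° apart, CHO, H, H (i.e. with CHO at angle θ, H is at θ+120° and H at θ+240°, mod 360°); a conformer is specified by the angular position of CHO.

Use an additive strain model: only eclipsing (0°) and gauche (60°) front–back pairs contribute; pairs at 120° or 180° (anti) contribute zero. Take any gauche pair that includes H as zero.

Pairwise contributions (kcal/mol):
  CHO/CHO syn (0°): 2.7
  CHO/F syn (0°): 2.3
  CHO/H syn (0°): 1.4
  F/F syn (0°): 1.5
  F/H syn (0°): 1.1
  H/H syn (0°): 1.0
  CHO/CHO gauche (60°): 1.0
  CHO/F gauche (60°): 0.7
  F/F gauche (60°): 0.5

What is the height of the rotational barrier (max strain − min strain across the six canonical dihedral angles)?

CHO at 0° (eclipsed): H(0°)/CHO(0°) eclipsed 1.4; H(120°)/H(120°) eclipsed 1.0; F(240°)/H(240°) eclipsed 1.1 → 3.5 kcal/mol.
CHO at 60° (staggered): no non-H gauche contacts → 0.0 kcal/mol.
CHO at 120° (eclipsed): H(0°)/H(0°) eclipsed 1.0; H(120°)/CHO(120°) eclipsed 1.4; F(240°)/H(240°) eclipsed 1.1 → 3.5 kcal/mol.
CHO at 180° (staggered): F(240°)/CHO(180°) gauche 0.7 → 0.7 kcal/mol.
CHO at 240° (eclipsed): H(0°)/H(0°) eclipsed 1.0; H(120°)/H(120°) eclipsed 1.0; F(240°)/CHO(240°) eclipsed 2.3 → 4.3 kcal/mol.
CHO at 300° (staggered): F(240°)/CHO(300°) gauche 0.7 → 0.7 kcal/mol.
Max at 240° (4.3 kcal/mol), min at 60° (0.0 kcal/mol); barrier = 4.3 kcal/mol.

4.3 kcal/mol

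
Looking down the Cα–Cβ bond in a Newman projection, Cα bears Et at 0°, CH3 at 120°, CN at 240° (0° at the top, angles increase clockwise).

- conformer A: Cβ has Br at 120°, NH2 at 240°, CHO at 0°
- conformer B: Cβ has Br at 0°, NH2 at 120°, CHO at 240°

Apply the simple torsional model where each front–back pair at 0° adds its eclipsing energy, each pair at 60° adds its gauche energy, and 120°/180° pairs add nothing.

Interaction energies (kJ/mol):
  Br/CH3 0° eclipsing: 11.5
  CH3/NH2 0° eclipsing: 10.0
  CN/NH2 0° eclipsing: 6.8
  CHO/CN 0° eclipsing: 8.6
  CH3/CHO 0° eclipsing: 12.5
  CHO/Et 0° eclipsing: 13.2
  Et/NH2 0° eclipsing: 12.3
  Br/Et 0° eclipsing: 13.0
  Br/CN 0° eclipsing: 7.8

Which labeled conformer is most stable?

A (eclipsed): Et(0°)/CHO(0°) eclipsed 13.2; CH3(120°)/Br(120°) eclipsed 11.5; CN(240°)/NH2(240°) eclipsed 6.8 → 31.5 kJ/mol.
B (eclipsed): Et(0°)/Br(0°) eclipsed 13.0; CH3(120°)/NH2(120°) eclipsed 10.0; CN(240°)/CHO(240°) eclipsed 8.6 → 31.6 kJ/mol.
A has the lowest total (31.5 kJ/mol).

A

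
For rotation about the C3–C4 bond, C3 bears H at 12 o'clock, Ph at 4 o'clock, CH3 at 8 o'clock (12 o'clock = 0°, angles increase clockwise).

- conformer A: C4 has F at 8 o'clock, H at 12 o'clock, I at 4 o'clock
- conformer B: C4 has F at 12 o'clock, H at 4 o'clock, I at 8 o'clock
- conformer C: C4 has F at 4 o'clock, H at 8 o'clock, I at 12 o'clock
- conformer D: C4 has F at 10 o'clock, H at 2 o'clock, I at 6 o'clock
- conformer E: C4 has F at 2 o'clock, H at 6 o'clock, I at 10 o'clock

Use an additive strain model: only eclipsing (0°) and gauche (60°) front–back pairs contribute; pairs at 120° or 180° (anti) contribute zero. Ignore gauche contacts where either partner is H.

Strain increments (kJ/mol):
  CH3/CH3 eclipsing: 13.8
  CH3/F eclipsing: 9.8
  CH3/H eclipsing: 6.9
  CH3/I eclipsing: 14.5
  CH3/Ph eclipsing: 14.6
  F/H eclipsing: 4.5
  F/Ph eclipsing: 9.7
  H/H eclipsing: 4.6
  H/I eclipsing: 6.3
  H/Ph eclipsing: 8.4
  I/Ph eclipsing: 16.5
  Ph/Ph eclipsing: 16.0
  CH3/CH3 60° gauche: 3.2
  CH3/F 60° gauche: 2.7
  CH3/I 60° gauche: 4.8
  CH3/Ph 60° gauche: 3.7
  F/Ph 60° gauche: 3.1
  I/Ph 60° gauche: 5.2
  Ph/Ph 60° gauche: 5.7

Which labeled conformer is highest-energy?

A (eclipsed): H–H eclipsed, Ph–I eclipsed, CH3–F eclipsed; 4.6 + 16.5 + 9.8 = 30.9 kJ/mol.
B (eclipsed): H–F eclipsed, Ph–H eclipsed, CH3–I eclipsed; 4.5 + 8.4 + 14.5 = 27.4 kJ/mol.
C (eclipsed): H–I eclipsed, Ph–F eclipsed, CH3–H eclipsed; 6.3 + 9.7 + 6.9 = 22.9 kJ/mol.
D (staggered): Ph–I gauche, CH3–F gauche, CH3–I gauche; 5.2 + 2.7 + 4.8 = 12.7 kJ/mol.
E (staggered): Ph–F gauche, CH3–I gauche; 3.1 + 4.8 = 7.9 kJ/mol.
A has the highest total (30.9 kJ/mol).

A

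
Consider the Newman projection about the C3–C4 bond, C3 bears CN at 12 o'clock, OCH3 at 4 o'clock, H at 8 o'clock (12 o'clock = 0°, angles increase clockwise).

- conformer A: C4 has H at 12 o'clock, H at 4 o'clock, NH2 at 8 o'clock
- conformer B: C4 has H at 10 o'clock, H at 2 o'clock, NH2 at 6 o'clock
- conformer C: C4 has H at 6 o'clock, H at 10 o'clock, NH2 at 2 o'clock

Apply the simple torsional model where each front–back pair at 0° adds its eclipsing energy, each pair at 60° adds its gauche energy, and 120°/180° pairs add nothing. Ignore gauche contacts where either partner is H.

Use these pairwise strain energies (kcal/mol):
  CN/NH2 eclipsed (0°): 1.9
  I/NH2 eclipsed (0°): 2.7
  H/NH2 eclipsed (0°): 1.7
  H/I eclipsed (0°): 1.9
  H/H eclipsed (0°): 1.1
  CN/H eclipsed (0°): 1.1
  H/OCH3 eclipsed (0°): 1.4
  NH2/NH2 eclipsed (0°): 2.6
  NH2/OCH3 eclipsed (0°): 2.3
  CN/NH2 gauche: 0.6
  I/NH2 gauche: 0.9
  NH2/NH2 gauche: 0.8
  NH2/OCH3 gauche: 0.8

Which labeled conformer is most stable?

A is eclipsed. CN at 0° is eclipsed with H at 0° (1.1); OCH3 at 120° is eclipsed with H at 120° (1.4); H at 240° is eclipsed with NH2 at 240° (1.7). Total 4.2 kcal/mol.
B is staggered. OCH3 at 120° is gauche with NH2 at 180° (0.8). Total 0.8 kcal/mol.
C is staggered. CN at 0° is gauche with NH2 at 60° (0.6); OCH3 at 120° is gauche with NH2 at 60° (0.8). Total 1.4 kcal/mol.
B has the lowest total (0.8 kcal/mol).

B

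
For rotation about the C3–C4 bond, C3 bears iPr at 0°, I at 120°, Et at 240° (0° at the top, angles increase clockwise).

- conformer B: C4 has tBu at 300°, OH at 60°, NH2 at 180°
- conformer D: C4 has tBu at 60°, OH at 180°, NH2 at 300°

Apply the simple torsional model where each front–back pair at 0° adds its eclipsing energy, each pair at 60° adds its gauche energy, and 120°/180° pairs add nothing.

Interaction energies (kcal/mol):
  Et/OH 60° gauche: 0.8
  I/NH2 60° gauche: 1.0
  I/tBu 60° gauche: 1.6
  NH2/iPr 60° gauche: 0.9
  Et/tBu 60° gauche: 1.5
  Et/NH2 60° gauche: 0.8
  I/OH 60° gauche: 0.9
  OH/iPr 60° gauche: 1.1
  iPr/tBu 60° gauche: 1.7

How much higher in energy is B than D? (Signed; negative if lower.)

+0.3 kcal/mol

B (staggered): iPr–tBu gauche, iPr–OH gauche, I–OH gauche, I–NH2 gauche, Et–tBu gauche, Et–NH2 gauche; 1.7 + 1.1 + 0.9 + 1.0 + 1.5 + 0.8 = 7.0 kcal/mol.
D (staggered): iPr–tBu gauche, iPr–NH2 gauche, I–tBu gauche, I–OH gauche, Et–OH gauche, Et–NH2 gauche; 1.7 + 0.9 + 1.6 + 0.9 + 0.8 + 0.8 = 6.7 kcal/mol.
E(B) − E(D) = 7.0 − 6.7 = +0.3 kcal/mol.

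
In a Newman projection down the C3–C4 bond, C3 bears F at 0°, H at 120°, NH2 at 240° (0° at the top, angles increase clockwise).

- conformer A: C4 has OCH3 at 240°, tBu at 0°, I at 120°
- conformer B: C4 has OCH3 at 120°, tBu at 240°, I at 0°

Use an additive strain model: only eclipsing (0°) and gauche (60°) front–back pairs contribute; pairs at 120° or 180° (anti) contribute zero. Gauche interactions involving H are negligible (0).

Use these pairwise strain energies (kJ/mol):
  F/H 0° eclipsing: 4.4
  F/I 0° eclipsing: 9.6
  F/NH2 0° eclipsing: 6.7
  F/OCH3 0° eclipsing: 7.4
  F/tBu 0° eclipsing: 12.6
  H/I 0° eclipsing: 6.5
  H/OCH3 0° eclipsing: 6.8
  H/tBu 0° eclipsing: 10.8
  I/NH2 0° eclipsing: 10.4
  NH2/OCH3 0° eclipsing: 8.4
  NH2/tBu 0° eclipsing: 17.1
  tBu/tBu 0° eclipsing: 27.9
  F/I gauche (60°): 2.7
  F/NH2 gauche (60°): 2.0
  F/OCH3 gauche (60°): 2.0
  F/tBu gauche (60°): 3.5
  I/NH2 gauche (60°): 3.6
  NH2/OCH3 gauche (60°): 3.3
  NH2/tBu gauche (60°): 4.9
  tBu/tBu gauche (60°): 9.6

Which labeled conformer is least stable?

A is eclipsed. F at 0° is eclipsed with tBu at 0° (12.6); H at 120° is eclipsed with I at 120° (6.5); NH2 at 240° is eclipsed with OCH3 at 240° (8.4). Total 27.5 kJ/mol.
B is eclipsed. F at 0° is eclipsed with I at 0° (9.6); H at 120° is eclipsed with OCH3 at 120° (6.8); NH2 at 240° is eclipsed with tBu at 240° (17.1). Total 33.5 kJ/mol.
B has the highest total (33.5 kJ/mol).

B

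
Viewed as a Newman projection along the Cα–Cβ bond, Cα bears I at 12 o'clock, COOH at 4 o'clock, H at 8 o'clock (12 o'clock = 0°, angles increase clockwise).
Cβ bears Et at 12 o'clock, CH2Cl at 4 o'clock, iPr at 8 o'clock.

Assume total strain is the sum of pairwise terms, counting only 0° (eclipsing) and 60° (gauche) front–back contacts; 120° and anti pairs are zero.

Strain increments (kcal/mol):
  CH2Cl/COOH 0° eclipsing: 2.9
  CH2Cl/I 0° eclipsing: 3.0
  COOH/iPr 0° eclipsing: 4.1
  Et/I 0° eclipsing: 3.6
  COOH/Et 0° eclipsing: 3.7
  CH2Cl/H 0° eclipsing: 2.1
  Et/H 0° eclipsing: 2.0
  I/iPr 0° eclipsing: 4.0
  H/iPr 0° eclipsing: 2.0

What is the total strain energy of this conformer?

This conformer (eclipsed): I–Et eclipsed, COOH–CH2Cl eclipsed, H–iPr eclipsed; 3.6 + 2.9 + 2.0 = 8.5 kcal/mol.

8.5 kcal/mol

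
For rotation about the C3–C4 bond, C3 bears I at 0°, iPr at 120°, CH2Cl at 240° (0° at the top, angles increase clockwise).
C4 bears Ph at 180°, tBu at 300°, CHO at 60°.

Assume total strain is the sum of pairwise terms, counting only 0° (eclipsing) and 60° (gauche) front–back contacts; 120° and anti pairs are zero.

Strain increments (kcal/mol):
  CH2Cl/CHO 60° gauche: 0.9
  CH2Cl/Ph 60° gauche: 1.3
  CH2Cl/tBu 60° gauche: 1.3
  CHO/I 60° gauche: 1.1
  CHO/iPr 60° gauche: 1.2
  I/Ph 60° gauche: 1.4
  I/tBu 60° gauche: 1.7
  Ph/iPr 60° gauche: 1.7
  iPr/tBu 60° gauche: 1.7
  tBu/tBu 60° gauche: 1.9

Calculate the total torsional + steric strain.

8.3 kcal/mol

This conformer (staggered): I–tBu gauche, I–CHO gauche, iPr–Ph gauche, iPr–CHO gauche, CH2Cl–Ph gauche, CH2Cl–tBu gauche; 1.7 + 1.1 + 1.7 + 1.2 + 1.3 + 1.3 = 8.3 kcal/mol.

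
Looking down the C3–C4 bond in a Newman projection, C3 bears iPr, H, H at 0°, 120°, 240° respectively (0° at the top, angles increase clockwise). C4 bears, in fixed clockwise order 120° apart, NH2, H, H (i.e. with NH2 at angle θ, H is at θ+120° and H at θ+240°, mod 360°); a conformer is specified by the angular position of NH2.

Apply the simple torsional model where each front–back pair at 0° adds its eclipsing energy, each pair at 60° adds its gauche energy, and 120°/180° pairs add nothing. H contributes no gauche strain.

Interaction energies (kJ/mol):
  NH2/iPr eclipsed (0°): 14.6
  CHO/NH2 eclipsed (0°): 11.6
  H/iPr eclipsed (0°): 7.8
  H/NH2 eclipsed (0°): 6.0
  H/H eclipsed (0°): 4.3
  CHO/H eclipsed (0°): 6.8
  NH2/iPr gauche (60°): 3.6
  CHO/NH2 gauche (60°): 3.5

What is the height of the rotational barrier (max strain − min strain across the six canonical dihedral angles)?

NH2 at 0° is eclipsed. iPr at 0° is eclipsed with NH2 at 0° (14.6); H at 120° is eclipsed with H at 120° (4.3); H at 240° is eclipsed with H at 240° (4.3). Total 23.2 kJ/mol.
NH2 at 60° is staggered. iPr at 0° is gauche with NH2 at 60° (3.6). Total 3.6 kJ/mol.
NH2 at 120° is eclipsed. iPr at 0° is eclipsed with H at 0° (7.8); H at 120° is eclipsed with NH2 at 120° (6.0); H at 240° is eclipsed with H at 240° (4.3). Total 18.1 kJ/mol.
NH2 at 180° (staggered): no non-H gauche contacts → 0.0 kJ/mol.
NH2 at 240° is eclipsed. iPr at 0° is eclipsed with H at 0° (7.8); H at 120° is eclipsed with H at 120° (4.3); H at 240° is eclipsed with NH2 at 240° (6.0). Total 18.1 kJ/mol.
NH2 at 300° is staggered. iPr at 0° is gauche with NH2 at 300° (3.6). Total 3.6 kJ/mol.
Max at 0° (23.2 kJ/mol), min at 180° (0.0 kJ/mol); barrier = 23.2 kJ/mol.

23.2 kJ/mol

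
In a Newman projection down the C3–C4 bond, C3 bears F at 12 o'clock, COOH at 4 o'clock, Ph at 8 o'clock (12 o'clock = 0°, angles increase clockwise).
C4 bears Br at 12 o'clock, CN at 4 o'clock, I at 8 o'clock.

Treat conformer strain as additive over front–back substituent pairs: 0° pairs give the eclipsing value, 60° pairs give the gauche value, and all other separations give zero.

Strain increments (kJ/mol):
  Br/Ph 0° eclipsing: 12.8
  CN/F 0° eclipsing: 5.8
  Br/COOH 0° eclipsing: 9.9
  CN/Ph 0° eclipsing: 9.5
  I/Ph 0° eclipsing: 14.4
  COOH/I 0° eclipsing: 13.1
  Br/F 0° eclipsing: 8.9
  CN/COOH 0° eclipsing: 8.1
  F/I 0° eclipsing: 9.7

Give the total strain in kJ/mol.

31.4 kJ/mol

This conformer is eclipsed. F at 0° is eclipsed with Br at 0° (8.9); COOH at 120° is eclipsed with CN at 120° (8.1); Ph at 240° is eclipsed with I at 240° (14.4). Total 31.4 kJ/mol.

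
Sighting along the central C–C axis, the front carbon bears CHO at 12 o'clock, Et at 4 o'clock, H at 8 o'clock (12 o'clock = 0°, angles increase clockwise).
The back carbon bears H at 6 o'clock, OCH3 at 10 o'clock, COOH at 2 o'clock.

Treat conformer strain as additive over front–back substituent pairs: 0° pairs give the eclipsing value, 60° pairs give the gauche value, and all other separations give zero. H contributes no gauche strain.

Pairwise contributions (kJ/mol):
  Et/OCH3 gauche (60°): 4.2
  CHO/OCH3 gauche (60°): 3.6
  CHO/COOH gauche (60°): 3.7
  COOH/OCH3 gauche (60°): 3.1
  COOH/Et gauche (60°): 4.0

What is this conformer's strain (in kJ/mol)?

11.3 kJ/mol

This conformer (staggered): CHO(0°)/OCH3(300°) gauche 3.6; CHO(0°)/COOH(60°) gauche 3.7; Et(120°)/COOH(60°) gauche 4.0 → 11.3 kJ/mol.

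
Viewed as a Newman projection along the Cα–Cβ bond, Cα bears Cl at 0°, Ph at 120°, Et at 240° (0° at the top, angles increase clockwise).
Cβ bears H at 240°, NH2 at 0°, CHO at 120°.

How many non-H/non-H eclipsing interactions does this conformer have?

Non-H eclipsing pairs: Cl(0°)/NH2(0°); Ph(120°)/CHO(120°) — 2 interactions.

2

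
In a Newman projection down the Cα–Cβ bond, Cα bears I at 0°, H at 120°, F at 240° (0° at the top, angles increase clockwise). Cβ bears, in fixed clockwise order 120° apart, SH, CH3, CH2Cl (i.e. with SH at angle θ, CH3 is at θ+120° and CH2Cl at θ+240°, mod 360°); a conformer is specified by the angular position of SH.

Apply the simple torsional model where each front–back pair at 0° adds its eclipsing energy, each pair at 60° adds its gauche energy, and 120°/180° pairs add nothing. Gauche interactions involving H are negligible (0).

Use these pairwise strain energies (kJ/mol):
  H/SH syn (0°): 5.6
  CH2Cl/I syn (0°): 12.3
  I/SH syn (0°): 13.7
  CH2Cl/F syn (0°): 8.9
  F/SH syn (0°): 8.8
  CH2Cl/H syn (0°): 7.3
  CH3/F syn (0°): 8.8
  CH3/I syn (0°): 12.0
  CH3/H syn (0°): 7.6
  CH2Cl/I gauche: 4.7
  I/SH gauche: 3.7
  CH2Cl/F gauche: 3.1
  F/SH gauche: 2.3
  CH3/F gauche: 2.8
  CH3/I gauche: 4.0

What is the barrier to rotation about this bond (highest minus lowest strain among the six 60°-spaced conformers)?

17.1 kJ/mol

SH at 0° (eclipsed): I–SH eclipsed, H–CH3 eclipsed, F–CH2Cl eclipsed; 13.7 + 7.6 + 8.9 = 30.2 kJ/mol.
SH at 60° (staggered): I–SH gauche, I–CH2Cl gauche, F–CH3 gauche, F–CH2Cl gauche; 3.7 + 4.7 + 2.8 + 3.1 = 14.3 kJ/mol.
SH at 120° (eclipsed): I–CH2Cl eclipsed, H–SH eclipsed, F–CH3 eclipsed; 12.3 + 5.6 + 8.8 = 26.7 kJ/mol.
SH at 180° (staggered): I–CH3 gauche, I–CH2Cl gauche, F–SH gauche, F–CH3 gauche; 4.0 + 4.7 + 2.3 + 2.8 = 13.8 kJ/mol.
SH at 240° (eclipsed): I–CH3 eclipsed, H–CH2Cl eclipsed, F–SH eclipsed; 12.0 + 7.3 + 8.8 = 28.1 kJ/mol.
SH at 300° (staggered): I–SH gauche, I–CH3 gauche, F–SH gauche, F–CH2Cl gauche; 3.7 + 4.0 + 2.3 + 3.1 = 13.1 kJ/mol.
Max at 0° (30.2 kJ/mol), min at 300° (13.1 kJ/mol); barrier = 17.1 kJ/mol.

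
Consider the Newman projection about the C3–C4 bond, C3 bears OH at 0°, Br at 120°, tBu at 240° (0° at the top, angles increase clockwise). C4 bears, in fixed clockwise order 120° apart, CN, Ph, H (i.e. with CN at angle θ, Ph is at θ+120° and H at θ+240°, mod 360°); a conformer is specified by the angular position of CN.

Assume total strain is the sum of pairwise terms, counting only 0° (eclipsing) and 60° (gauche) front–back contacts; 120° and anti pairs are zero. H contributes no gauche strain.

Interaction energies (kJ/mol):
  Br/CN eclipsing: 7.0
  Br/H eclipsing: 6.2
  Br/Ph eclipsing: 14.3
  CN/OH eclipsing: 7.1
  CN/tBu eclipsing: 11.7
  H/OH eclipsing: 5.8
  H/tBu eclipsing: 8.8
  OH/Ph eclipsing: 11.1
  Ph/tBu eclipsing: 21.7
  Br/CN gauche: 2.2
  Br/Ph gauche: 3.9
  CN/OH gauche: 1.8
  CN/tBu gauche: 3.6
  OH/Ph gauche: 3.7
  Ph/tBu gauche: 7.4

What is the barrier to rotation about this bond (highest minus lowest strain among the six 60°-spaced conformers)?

CN at 0° (eclipsed): OH–CN eclipsed, Br–Ph eclipsed, tBu–H eclipsed; 7.1 + 14.3 + 8.8 = 30.2 kJ/mol.
CN at 60° (staggered): OH–CN gauche, Br–CN gauche, Br–Ph gauche, tBu–Ph gauche; 1.8 + 2.2 + 3.9 + 7.4 = 15.3 kJ/mol.
CN at 120° (eclipsed): OH–H eclipsed, Br–CN eclipsed, tBu–Ph eclipsed; 5.8 + 7.0 + 21.7 = 34.5 kJ/mol.
CN at 180° (staggered): OH–Ph gauche, Br–CN gauche, tBu–CN gauche, tBu–Ph gauche; 3.7 + 2.2 + 3.6 + 7.4 = 16.9 kJ/mol.
CN at 240° (eclipsed): OH–Ph eclipsed, Br–H eclipsed, tBu–CN eclipsed; 11.1 + 6.2 + 11.7 = 29.0 kJ/mol.
CN at 300° (staggered): OH–CN gauche, OH–Ph gauche, Br–Ph gauche, tBu–CN gauche; 1.8 + 3.7 + 3.9 + 3.6 = 13.0 kJ/mol.
Max at 120° (34.5 kJ/mol), min at 300° (13.0 kJ/mol); barrier = 21.5 kJ/mol.

21.5 kJ/mol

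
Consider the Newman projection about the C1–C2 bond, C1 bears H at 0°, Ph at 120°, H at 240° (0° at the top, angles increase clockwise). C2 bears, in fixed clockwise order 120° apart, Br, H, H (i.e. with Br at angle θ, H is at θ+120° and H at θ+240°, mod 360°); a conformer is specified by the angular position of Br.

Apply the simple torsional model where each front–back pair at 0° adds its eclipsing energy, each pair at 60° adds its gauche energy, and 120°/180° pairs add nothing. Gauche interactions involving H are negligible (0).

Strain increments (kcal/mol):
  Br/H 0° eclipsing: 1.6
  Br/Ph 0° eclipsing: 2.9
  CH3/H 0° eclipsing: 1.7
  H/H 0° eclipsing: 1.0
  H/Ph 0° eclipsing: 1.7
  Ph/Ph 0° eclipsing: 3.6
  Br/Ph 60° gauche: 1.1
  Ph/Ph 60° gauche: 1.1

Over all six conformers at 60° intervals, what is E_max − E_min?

4.9 kcal/mol

Br at 0° (eclipsed): H–Br eclipsed, Ph–H eclipsed, H–H eclipsed; 1.6 + 1.7 + 1.0 = 4.3 kcal/mol.
Br at 60° (staggered): Ph–Br gauche; 1.1 = 1.1 kcal/mol.
Br at 120° (eclipsed): H–H eclipsed, Ph–Br eclipsed, H–H eclipsed; 1.0 + 2.9 + 1.0 = 4.9 kcal/mol.
Br at 180° (staggered): Ph–Br gauche; 1.1 = 1.1 kcal/mol.
Br at 240° (eclipsed): H–H eclipsed, Ph–H eclipsed, H–Br eclipsed; 1.0 + 1.7 + 1.6 = 4.3 kcal/mol.
Br at 300° (staggered): no non-H gauche contacts → 0.0 kcal/mol.
Max at 120° (4.9 kcal/mol), min at 300° (0.0 kcal/mol); barrier = 4.9 kcal/mol.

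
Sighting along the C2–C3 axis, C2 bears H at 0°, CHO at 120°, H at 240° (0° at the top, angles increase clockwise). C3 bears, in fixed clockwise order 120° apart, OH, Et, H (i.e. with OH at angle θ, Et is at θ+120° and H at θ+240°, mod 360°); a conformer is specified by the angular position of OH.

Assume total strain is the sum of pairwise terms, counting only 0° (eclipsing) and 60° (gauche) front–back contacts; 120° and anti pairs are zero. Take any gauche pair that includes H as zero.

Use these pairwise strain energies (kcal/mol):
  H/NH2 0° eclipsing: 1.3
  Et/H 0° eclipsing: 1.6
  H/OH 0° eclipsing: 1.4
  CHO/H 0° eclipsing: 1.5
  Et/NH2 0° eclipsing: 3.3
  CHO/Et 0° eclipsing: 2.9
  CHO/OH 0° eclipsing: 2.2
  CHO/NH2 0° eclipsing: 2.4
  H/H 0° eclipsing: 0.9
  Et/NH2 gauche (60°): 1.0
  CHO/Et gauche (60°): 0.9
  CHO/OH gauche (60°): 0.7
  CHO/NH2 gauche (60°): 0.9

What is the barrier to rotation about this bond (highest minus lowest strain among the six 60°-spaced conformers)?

OH at 0° (eclipsed): H–OH eclipsed, CHO–Et eclipsed, H–H eclipsed; 1.4 + 2.9 + 0.9 = 5.2 kcal/mol.
OH at 60° (staggered): CHO–OH gauche, CHO–Et gauche; 0.7 + 0.9 = 1.6 kcal/mol.
OH at 120° (eclipsed): H–H eclipsed, CHO–OH eclipsed, H–Et eclipsed; 0.9 + 2.2 + 1.6 = 4.7 kcal/mol.
OH at 180° (staggered): CHO–OH gauche; 0.7 = 0.7 kcal/mol.
OH at 240° (eclipsed): H–Et eclipsed, CHO–H eclipsed, H–OH eclipsed; 1.6 + 1.5 + 1.4 = 4.5 kcal/mol.
OH at 300° (staggered): CHO–Et gauche; 0.9 = 0.9 kcal/mol.
Max at 0° (5.2 kcal/mol), min at 180° (0.7 kcal/mol); barrier = 4.5 kcal/mol.

4.5 kcal/mol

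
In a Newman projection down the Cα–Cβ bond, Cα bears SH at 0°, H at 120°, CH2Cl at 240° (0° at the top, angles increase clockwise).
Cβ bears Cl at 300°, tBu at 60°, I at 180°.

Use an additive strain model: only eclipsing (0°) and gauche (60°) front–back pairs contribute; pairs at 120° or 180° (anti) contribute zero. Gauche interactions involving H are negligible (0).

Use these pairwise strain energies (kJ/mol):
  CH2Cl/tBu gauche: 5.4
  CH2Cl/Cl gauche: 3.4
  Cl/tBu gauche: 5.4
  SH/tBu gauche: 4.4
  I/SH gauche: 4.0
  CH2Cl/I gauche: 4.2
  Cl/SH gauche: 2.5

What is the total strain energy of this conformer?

This conformer is staggered. SH at 0° is gauche with Cl at 300° (2.5); SH at 0° is gauche with tBu at 60° (4.4); CH2Cl at 240° is gauche with Cl at 300° (3.4); CH2Cl at 240° is gauche with I at 180° (4.2). Total 14.5 kJ/mol.

14.5 kJ/mol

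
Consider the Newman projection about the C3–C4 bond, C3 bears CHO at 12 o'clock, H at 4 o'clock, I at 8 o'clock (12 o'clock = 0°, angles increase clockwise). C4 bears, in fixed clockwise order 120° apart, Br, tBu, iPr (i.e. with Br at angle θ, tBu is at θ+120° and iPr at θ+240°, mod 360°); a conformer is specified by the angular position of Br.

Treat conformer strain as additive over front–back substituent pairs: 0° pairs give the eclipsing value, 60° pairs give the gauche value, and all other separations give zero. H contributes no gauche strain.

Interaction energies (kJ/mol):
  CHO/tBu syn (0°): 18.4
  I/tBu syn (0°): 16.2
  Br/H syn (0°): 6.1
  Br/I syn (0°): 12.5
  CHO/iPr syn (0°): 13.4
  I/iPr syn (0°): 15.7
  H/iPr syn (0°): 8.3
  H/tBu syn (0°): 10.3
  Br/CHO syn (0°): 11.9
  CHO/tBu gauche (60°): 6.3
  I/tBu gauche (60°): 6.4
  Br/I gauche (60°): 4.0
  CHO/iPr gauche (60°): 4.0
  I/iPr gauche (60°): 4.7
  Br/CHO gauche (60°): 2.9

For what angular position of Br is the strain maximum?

240°

Br at 0° (eclipsed): CHO(0°)/Br(0°) eclipsed 11.9; H(120°)/tBu(120°) eclipsed 10.3; I(240°)/iPr(240°) eclipsed 15.7 → 37.9 kJ/mol.
Br at 60° (staggered): CHO(0°)/Br(60°) gauche 2.9; CHO(0°)/iPr(300°) gauche 4.0; I(240°)/tBu(180°) gauche 6.4; I(240°)/iPr(300°) gauche 4.7 → 18.0 kJ/mol.
Br at 120° (eclipsed): CHO(0°)/iPr(0°) eclipsed 13.4; H(120°)/Br(120°) eclipsed 6.1; I(240°)/tBu(240°) eclipsed 16.2 → 35.7 kJ/mol.
Br at 180° (staggered): CHO(0°)/tBu(300°) gauche 6.3; CHO(0°)/iPr(60°) gauche 4.0; I(240°)/Br(180°) gauche 4.0; I(240°)/tBu(300°) gauche 6.4 → 20.7 kJ/mol.
Br at 240° (eclipsed): CHO(0°)/tBu(0°) eclipsed 18.4; H(120°)/iPr(120°) eclipsed 8.3; I(240°)/Br(240°) eclipsed 12.5 → 39.2 kJ/mol.
Br at 300° (staggered): CHO(0°)/Br(300°) gauche 2.9; CHO(0°)/tBu(60°) gauche 6.3; I(240°)/Br(300°) gauche 4.0; I(240°)/iPr(180°) gauche 4.7 → 17.9 kJ/mol.
The maximum (39.2 kJ/mol) occurs with Br at 240°.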